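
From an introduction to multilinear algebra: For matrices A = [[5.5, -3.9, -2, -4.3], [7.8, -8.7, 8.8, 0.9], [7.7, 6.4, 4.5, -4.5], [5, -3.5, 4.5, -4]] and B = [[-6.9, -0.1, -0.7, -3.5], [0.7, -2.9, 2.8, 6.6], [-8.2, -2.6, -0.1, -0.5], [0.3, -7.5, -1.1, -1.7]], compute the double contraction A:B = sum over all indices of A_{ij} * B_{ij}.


A:B = sum over all i,j of A_{ij} * B_{ij}.
Row 1: 5.5*-6.9=-37.95, -3.9*-0.1=0.39, -2*-0.7=1.4, -4.3*-3.5=15.05 => row sum = -21.11
Row 2: 7.8*0.7=5.46, -8.7*-2.9=25.23, 8.8*2.8=24.64, 0.9*6.6=5.94 => row sum = 61.27
Row 3: 7.7*-8.2=-63.14, 6.4*-2.6=-16.64, 4.5*-0.1=-0.45, -4.5*-0.5=2.25 => row sum = -77.98
Row 4: 5*0.3=1.5, -3.5*-7.5=26.25, 4.5*-1.1=-4.95, -4*-1.7=6.8 => row sum = 29.6
Total = -21.11 + 61.27 + -77.98 + 29.6 = -8.22

-8.22


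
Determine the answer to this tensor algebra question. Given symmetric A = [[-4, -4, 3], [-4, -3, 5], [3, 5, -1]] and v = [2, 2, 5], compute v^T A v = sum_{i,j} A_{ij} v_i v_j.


First compute Av:
(Av)_1 = -4*2 + -4*2 + 3*5 = -1
(Av)_2 = -4*2 + -3*2 + 5*5 = 11
(Av)_3 = 3*2 + 5*2 + -1*5 = 11
Av = [-1, 11, 11]
Then v^T (Av) = 2*-1 + 2*11 + 5*11
= -2 + 22 + 55 = 75

75


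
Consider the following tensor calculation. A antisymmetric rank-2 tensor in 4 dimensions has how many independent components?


A antisymmetric rank-2 tensor in d dimensions has d(d-1)/2 independent components.
d = 4
d(d-1)/2 = 4 * 3 / 2 = 12 / 2 = 6

6


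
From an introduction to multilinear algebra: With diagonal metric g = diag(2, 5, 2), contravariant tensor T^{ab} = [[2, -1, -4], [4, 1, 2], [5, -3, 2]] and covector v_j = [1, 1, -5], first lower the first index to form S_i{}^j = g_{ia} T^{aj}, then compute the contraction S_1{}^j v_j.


Step 1: lower the first index. For a diagonal metric, g_{ia} T^{aj} = g_{ii} T^{ij} (no sum on i).
g_{11} = 2
S_1{}^1 = 2 * T^{11} = 2 * 2 = 4
S_1{}^2 = 2 * T^{12} = 2 * -1 = -2
S_1{}^3 = 2 * T^{13} = 2 * -4 = -8
Step 2: contract S_1{}^j with v_j.
S_1{}^1 * v_1 = 4 * 1 = 4
S_1{}^2 * v_2 = -2 * 1 = -2
S_1{}^3 * v_3 = -8 * -5 = 40
Result = 4 + -2 + 40 = 42

42


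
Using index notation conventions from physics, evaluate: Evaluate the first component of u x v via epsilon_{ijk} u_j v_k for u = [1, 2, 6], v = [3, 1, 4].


(u x v)_1 = sum_{j,k} epsilon_{1jk} u_j v_k. Only permutations of (1,2,3) contribute; the two non-zero terms are:
eps_{123} u_2 v_3 = 1 * 2 * 4 = 8
eps_{132} u_3 v_2 = -1 * 6 * 1 = -6
(u x v)_1 = 2

2


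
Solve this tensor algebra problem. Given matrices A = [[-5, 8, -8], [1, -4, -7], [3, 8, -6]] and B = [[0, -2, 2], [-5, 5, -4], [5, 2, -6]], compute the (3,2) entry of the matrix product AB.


(AB)_{ij} = sum_k A_{ik} B_{kj}.
For i=3, j=2:
A_{31} * B_{12} = 3 * -2 = -6
A_{32} * B_{22} = 8 * 5 = 40
A_{33} * B_{32} = -6 * 2 = -12
Sum = -6 + 40 + -12 = 22

22


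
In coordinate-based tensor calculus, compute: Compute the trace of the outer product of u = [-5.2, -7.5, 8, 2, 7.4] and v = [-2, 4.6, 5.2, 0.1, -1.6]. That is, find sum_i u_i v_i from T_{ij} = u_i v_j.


The outer product gives T_{ij} = u_i v_j.
The trace (contraction) is Tr(T) = sum_i T_{ii} = sum_i u_i v_i.
Diagonal entries:
T_{11} = u_1 * v_1 = -5.2 * -2 = 10.4
T_{22} = u_2 * v_2 = -7.5 * 4.6 = -34.5
T_{33} = u_3 * v_3 = 8 * 5.2 = 41.6
T_{44} = u_4 * v_4 = 2 * 0.1 = 0.2
T_{55} = u_5 * v_5 = 7.4 * -1.6 = -11.84
Tr(T) = 10.4 + -34.5 + 41.6 + 0.2 + -11.84 = 5.86

5.86


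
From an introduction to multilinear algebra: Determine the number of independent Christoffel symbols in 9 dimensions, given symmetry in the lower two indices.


Christoffel symbols Gamma^k_{ij} are symmetric in i,j, so there are d * d(d+1)/2 independent symbols.
d = 9
d(d+1)/2 = 9 * 10 / 2 = 45
Total = 9 * 45 = 405

405


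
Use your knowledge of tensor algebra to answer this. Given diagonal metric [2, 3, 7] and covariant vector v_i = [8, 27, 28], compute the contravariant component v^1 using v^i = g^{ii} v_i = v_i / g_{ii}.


To raise an index with a diagonal metric: v^i = v_i / g_{ii}.
For index 1: v_1 = 8, g_{11} = 2
v^1 = 8 / 2 = 4

4


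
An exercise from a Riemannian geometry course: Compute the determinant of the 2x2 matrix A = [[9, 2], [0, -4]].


For a 2x2 matrix [[a, b], [c, d]], det = a*d - b*c.
a = 9, b = 2, c = 0, d = -4
a*d = 9 * -4 = -36
b*c = 2 * 0 = 0
det = -36 - 0 = -36

-36


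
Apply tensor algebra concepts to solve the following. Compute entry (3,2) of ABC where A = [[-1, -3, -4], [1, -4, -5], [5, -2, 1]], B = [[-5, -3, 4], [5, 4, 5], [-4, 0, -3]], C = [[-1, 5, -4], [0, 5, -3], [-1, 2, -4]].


(ABC)_{32} = sum_m (AB)_{3m} C_{m2}. First compute row 3 of AB.
(AB)_{31} = 5*-5 + -2*5 + 1*-4 = -39
(AB)_{32} = 5*-3 + -2*4 + 1*0 = -23
(AB)_{33} = 5*4 + -2*5 + 1*-3 = 7
Now contract with column 2 of C:
(AB)_{31} * C_{12} = -39 * 5 = -195
(AB)_{32} * C_{22} = -23 * 5 = -115
(AB)_{33} * C_{32} = 7 * 2 = 14
(ABC)_{32} = -195 + -115 + 14 = -296

-296


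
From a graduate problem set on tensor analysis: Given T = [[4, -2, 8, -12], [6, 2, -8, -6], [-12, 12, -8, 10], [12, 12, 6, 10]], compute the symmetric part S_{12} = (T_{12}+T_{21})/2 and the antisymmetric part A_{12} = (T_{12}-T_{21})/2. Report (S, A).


T_{12} = -2
T_{21} = 6
S_{12} = (-2 + 6)/2 = 4/2 = 2
A_{12} = (-2 - 6)/2 = -8/2 = -4
Check: S + A = 2 + -4 = -2 = T_{12}.

(2, -4)


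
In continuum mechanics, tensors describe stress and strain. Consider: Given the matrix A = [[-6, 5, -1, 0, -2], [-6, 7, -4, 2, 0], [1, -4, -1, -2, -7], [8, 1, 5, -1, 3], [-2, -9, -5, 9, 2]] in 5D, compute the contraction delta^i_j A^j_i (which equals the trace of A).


The contraction (trace) of a rank-2 tensor is the sum of its diagonal elements.
Diagonal entries: A[1,1] = -6, A[2,2] = 7, A[3,3] = -1, A[4,4] = -1, A[5,5] = 2
Tr(A) = -6 + 7 + -1 + -1 + 2 = 1

1


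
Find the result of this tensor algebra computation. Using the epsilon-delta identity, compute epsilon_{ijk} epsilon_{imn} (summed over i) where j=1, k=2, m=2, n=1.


Using the identity: epsilon_{ijk} epsilon_{imn} = delta_{jm} delta_{kn} - delta_{jn} delta_{km}.
delta_{12} = 0
delta_{21} = 0
delta_{11} = 1
delta_{22} = 1
Result = 0 * 0 - 1 * 1 = 0 - 1 = -1

-1


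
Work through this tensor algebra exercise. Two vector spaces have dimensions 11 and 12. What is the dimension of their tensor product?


The dimension of a tensor product is the product of dimensions.
dim(V) = 11, dim(W) = 12
dim(V (x) W) = 11 * 12 = 132

132


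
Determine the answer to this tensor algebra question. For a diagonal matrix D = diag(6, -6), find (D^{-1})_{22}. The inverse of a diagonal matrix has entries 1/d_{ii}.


For a diagonal matrix, the inverse has entries (D^{-1})_{ii} = 1/d_{ii}.
The diagonal entries are: d_{11} = 6, d_{22} = -6
We need (D^{-1})_{22} = 1/d_{22} = 1/-6 = -1/6

-1/6


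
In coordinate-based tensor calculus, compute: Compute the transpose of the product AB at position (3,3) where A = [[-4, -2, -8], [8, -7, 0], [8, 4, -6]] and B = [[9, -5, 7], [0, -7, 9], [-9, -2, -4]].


(AB)^T_{ij} = (AB)_{ji} = sum_k A_{jk} B_{ki}.
For i=3, j=3 we need (AB)_{33}:
A_{31} * B_{13} = 8 * 7 = 56
A_{32} * B_{23} = 4 * 9 = 36
A_{33} * B_{33} = -6 * -4 = 24
Sum = 56 + 36 + 24 = 116

116


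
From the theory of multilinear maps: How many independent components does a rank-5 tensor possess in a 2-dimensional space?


The number of components of a rank-r tensor in d dimensions is d^r.
Here d = 2 and r = 5.
2^5 = 32

32


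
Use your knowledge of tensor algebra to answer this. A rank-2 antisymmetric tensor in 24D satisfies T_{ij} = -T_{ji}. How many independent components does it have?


An antisymmetric rank-2 tensor satisfies A_{ij} = -A_{ji}, so diagonal entries are zero.
The independent components are the upper-triangular entries: C(n, 2) = n(n-1)/2.
n = 24
C(24, 2) = 24 * 23 / 2 = 552 / 2 = 276

276


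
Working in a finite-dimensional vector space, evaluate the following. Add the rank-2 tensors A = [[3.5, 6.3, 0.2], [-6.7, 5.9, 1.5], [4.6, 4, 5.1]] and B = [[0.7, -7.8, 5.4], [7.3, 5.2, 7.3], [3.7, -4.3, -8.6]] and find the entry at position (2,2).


Tensor addition is component-wise: (A + B)_{ij} = A_{ij} + B_{ij}.
A_{22} = 5.9
B_{22} = 5.2
(A + B)_{22} = 5.9 + 5.2 = 11.1

11.1


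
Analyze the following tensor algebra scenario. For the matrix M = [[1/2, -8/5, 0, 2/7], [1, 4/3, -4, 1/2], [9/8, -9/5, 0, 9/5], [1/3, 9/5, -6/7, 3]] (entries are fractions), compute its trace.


The trace is the sum of diagonal entries.
Diagonal: M[1,1] = 1/2, M[2,2] = 4/3, M[3,3] = 0, M[4,4] = 3
Tr(M) = 1/2 + 4/3 + 0 + 3
Computing step by step:
After adding M[1,1]: 1/2
After adding M[2,2]: 11/6
After adding M[3,3]: 11/6
After adding M[4,4]: 29/6
Tr(M) = 29/6

29/6


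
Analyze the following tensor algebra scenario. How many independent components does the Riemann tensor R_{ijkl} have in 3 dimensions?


The Riemann tensor in d dimensions has d^2(d^2 - 1)/12 independent components.
d = 3, so d^2 = 9
d^2 - 1 = 8
d^2(d^2 - 1) = 9 * 8 = 72
Divide by 12: 72 / 12 = 6

6


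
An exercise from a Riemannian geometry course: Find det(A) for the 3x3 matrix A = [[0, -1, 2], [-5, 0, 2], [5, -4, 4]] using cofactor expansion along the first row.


Expanding along the first row, det(A) = a11*M_11 - a12*M_12 + a13*M_13, where M_1j is the (1,j) minor.
Minor M_11 = 0*4 - 2*-4 = 8
Minor M_12 = -5*4 - 2*5 = -30
Minor M_13 = -5*-4 - 0*5 = 20
det = 0*(8) - -1*(-30) + 2*(20)
    = 0 - 30 + 40
    = 10

10


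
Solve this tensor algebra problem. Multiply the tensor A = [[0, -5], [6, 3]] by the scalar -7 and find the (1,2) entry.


Scalar multiplication: (cA)_{ij} = c * A_{ij}.
c = -7
A_{12} = -5
(cA)_{12} = -7 * -5 = 35

35


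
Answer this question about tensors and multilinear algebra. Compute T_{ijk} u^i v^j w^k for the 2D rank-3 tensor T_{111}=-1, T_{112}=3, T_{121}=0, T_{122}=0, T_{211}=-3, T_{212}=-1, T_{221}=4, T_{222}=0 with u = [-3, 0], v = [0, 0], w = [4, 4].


S = sum over i,j,k of T_{ijk} u_i v_j w_k. Expanding all 8 terms:
T_{111}*u_1*v_1*w_1 = -1*-3*0*4 = 0  (running total: 0)
T_{112}*u_1*v_1*w_2 = 3*-3*0*4 = 0  (running total: 0)
T_{121}*u_1*v_2*w_1 = 0*-3*0*4 = 0  (running total: 0)
T_{122}*u_1*v_2*w_2 = 0*-3*0*4 = 0  (running total: 0)
T_{211}*u_2*v_1*w_1 = -3*0*0*4 = 0  (running total: 0)
T_{212}*u_2*v_1*w_2 = -1*0*0*4 = 0  (running total: 0)
T_{221}*u_2*v_2*w_1 = 4*0*0*4 = 0  (running total: 0)
T_{222}*u_2*v_2*w_2 = 0*0*0*4 = 0  (running total: 0)
S = 0

0


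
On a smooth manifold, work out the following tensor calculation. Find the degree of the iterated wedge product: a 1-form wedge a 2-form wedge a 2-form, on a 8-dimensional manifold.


The degree of a wedge product is the sum of the degrees of the individual forms.
Degrees: 1, 2, 2
Total degree = 1 + 2 + 2 = 5

5


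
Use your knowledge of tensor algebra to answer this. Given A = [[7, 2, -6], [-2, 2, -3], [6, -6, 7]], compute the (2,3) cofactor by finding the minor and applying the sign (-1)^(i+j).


To find cofactor C_{23}, delete row 2 and column 3.
The resulting 2x2 submatrix is: [[7, 2], [6, -6]]
Minor M_{23} = 7*-6 - 2*6
  = -42 - 12 = -54
Sign = (-1)^(2+3) = (-1)^5 = -1
Cofactor C_{23} = -1 * -54 = 54

54


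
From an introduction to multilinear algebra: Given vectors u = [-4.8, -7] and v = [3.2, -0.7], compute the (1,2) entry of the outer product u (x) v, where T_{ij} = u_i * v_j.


The outer product entry T_{ij} = u_i * v_j.
We need i=1, j=2.
u_1 = -4.8, v_2 = -0.7
T_{1,2} = -4.8 * -0.7 = 3.36

3.36


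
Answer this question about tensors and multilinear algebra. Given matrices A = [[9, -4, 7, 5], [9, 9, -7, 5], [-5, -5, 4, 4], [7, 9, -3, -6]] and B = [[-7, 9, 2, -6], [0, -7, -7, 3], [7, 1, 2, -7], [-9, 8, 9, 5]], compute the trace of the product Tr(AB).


Tr(AB) = sum_i (AB)_{ii} where (AB)_{ii} = sum_k A_{ik} B_{ki}.
(AB)_{11} = 9*-7 + -4*0 + 7*7 + 5*-9 = -59
(AB)_{22} = 9*9 + 9*-7 + -7*1 + 5*8 = 51
(AB)_{33} = -5*2 + -5*-7 + 4*2 + 4*9 = 69
(AB)_{44} = 7*-6 + 9*3 + -3*-7 + -6*5 = -24
Tr(AB) = -59 + 51 + 69 + -24 = 37

37


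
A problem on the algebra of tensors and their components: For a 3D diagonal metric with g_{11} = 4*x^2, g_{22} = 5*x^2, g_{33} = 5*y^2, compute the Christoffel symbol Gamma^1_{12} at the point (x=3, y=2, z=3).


For a diagonal metric, Gamma^k_{ij} = (1/2) g^{kk} (dg_{ik}/dx_j + dg_{jk}/dx_i - dg_{ij}/dx_k).
The metric is diagonal, so g_{ab} = 0 for a != b.
At the given point: g_{11} = 36, g_{22} = 45, g_{33} = 20
g^{11} = 1/36
dg_{11}/dx_2 = dg_{11}/dx_2 = 0
dg_{21}/dx_1 = 0 (off-diagonal)
dg_{12}/dx_1 = 0 (off-diagonal)
Numerator = 0 + 0 - 0 = 0
Gamma^1_{12} = 0 / (2 * 36) = 0

0


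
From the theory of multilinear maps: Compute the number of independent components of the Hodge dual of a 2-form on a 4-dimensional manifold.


The Hodge dual of a p-form on an n-dimensional manifold is an (n-p)-form.
n = 4, p = 2, so dual degree = 4 - 2 = 2
The number of components is C(n, n-p) = C(4, 2) = 6

6


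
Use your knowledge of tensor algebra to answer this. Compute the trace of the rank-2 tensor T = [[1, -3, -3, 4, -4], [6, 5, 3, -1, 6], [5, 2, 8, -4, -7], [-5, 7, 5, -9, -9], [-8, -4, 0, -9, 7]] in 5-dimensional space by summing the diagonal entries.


The contraction (trace) of a rank-2 tensor is the sum of its diagonal elements.
Diagonal entries: A[1,1] = 1, A[2,2] = 5, A[3,3] = 8, A[4,4] = -9, A[5,5] = 7
Tr(A) = 1 + 5 + 8 + -9 + 7 = 12

12


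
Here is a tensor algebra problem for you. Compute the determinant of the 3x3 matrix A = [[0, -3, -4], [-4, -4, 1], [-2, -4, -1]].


Expanding along the first row, det(A) = a11*M_11 - a12*M_12 + a13*M_13, where M_1j is the (1,j) minor.
Minor M_11 = -4*-1 - 1*-4 = 8
Minor M_12 = -4*-1 - 1*-2 = 6
Minor M_13 = -4*-4 - -4*-2 = 8
det = 0*(8) - -3*(6) + -4*(8)
    = 0 - -18 + -32
    = -14

-14


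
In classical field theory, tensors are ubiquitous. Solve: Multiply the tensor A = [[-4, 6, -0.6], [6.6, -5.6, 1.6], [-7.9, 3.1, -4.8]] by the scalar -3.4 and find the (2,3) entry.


Scalar multiplication: (cA)_{ij} = c * A_{ij}.
c = -3.4
A_{23} = 1.6
(cA)_{23} = -3.4 * 1.6 = -5.44

-5.44


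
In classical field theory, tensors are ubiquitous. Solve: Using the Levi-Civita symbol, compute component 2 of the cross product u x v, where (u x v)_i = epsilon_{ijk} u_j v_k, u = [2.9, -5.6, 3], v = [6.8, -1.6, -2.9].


(u x v)_2 = sum_{j,k} epsilon_{2jk} u_j v_k. Only permutations of (1,2,3) contribute; the two non-zero terms are:
eps_{213} u_1 v_3 = -1 * 2.9 * -2.9 = 8.41
eps_{231} u_3 v_1 = 1 * 3 * 6.8 = 20.4
(u x v)_2 = 28.81

28.81


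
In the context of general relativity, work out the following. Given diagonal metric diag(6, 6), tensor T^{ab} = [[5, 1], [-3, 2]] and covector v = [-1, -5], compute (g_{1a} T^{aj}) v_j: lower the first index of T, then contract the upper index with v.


Step 1: lower the first index. For a diagonal metric, g_{ia} T^{aj} = g_{ii} T^{ij} (no sum on i).
g_{11} = 6
S_1{}^1 = 6 * T^{11} = 6 * 5 = 30
S_1{}^2 = 6 * T^{12} = 6 * 1 = 6
Step 2: contract S_1{}^j with v_j.
S_1{}^1 * v_1 = 30 * -1 = -30
S_1{}^2 * v_2 = 6 * -5 = -30
Result = -30 + -30 = -60

-60


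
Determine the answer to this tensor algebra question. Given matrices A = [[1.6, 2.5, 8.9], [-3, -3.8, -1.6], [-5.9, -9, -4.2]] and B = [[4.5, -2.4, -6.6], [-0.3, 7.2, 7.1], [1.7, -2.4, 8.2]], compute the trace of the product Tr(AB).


Tr(AB) = sum_i (AB)_{ii} where (AB)_{ii} = sum_k A_{ik} B_{ki}.
(AB)_{11} = 1.6*4.5 + 2.5*-0.3 + 8.9*1.7 = 21.58
(AB)_{22} = -3*-2.4 + -3.8*7.2 + -1.6*-2.4 = -16.32
(AB)_{33} = -5.9*-6.6 + -9*7.1 + -4.2*8.2 = -59.4
Tr(AB) = 21.58 + -16.32 + -59.4 = -54.14

-54.14


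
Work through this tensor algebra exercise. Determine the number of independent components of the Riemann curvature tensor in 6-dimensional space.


The Riemann tensor in d dimensions has d^2(d^2 - 1)/12 independent components.
d = 6, so d^2 = 36
d^2 - 1 = 35
d^2(d^2 - 1) = 36 * 35 = 1260
Divide by 12: 1260 / 12 = 105

105


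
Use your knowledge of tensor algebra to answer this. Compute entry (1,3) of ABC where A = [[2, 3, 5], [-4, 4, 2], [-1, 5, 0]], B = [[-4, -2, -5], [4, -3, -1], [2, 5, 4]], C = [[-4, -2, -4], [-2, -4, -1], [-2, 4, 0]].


(ABC)_{13} = sum_m (AB)_{1m} C_{m3}. First compute row 1 of AB.
(AB)_{11} = 2*-4 + 3*4 + 5*2 = 14
(AB)_{12} = 2*-2 + 3*-3 + 5*5 = 12
(AB)_{13} = 2*-5 + 3*-1 + 5*4 = 7
Now contract with column 3 of C:
(AB)_{11} * C_{13} = 14 * -4 = -56
(AB)_{12} * C_{23} = 12 * -1 = -12
(AB)_{13} * C_{33} = 7 * 0 = 0
(ABC)_{13} = -56 + -12 + 0 = -68

-68


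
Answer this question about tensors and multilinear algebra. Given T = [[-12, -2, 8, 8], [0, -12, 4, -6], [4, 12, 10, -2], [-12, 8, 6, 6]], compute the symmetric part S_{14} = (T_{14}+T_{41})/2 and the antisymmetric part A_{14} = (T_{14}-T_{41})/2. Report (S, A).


T_{14} = 8
T_{41} = -12
S_{14} = (8 + -12)/2 = -4/2 = -2
A_{14} = (8 - -12)/2 = 20/2 = 10
Check: S + A = -2 + 10 = 8 = T_{14}.

(-2, 10)


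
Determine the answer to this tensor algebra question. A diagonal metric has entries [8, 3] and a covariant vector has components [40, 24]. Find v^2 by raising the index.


To raise an index with a diagonal metric: v^i = v_i / g_{ii}.
For index 2: v_2 = 24, g_{22} = 3
v^2 = 24 / 3 = 8

8


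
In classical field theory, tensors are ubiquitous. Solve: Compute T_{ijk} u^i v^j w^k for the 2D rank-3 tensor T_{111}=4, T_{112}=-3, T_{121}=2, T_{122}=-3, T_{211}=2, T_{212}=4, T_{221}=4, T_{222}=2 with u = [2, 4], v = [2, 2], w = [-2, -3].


S = sum over i,j,k of T_{ijk} u_i v_j w_k. Expanding all 8 terms:
T_{111}*u_1*v_1*w_1 = 4*2*2*-2 = -32  (running total: -32)
T_{112}*u_1*v_1*w_2 = -3*2*2*-3 = 36  (running total: 4)
T_{121}*u_1*v_2*w_1 = 2*2*2*-2 = -16  (running total: -12)
T_{122}*u_1*v_2*w_2 = -3*2*2*-3 = 36  (running total: 24)
T_{211}*u_2*v_1*w_1 = 2*4*2*-2 = -32  (running total: -8)
T_{212}*u_2*v_1*w_2 = 4*4*2*-3 = -96  (running total: -104)
T_{221}*u_2*v_2*w_1 = 4*4*2*-2 = -64  (running total: -168)
T_{222}*u_2*v_2*w_2 = 2*4*2*-3 = -48  (running total: -216)
S = -216

-216


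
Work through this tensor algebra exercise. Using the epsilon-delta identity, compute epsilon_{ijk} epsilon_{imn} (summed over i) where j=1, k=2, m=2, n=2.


Using the identity: epsilon_{ijk} epsilon_{imn} = delta_{jm} delta_{kn} - delta_{jn} delta_{km}.
delta_{12} = 0
delta_{22} = 1
delta_{12} = 0
delta_{22} = 1
Result = 0 * 1 - 0 * 1 = 0 - 0 = 0

0


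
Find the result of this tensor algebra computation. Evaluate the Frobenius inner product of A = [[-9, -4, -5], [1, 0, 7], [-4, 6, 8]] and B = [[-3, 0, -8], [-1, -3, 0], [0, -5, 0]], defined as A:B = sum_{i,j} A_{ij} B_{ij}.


A:B = sum over all i,j of A_{ij} * B_{ij}.
Row 1: -9*-3=27, -4*0=0, -5*-8=40 => row sum = 67
Row 2: 1*-1=-1, 0*-3=0, 7*0=0 => row sum = -1
Row 3: -4*0=0, 6*-5=-30, 8*0=0 => row sum = -30
Total = 67 + -1 + -30 = 36

36


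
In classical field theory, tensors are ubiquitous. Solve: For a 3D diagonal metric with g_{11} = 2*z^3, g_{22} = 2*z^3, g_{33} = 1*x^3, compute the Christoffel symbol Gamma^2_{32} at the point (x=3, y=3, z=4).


For a diagonal metric, Gamma^k_{ij} = (1/2) g^{kk} (dg_{ik}/dx_j + dg_{jk}/dx_i - dg_{ij}/dx_k).
The metric is diagonal, so g_{ab} = 0 for a != b.
At the given point: g_{11} = 128, g_{22} = 128, g_{33} = 27
g^{22} = 1/128
dg_{32}/dx_2 = 0 (off-diagonal)
dg_{22}/dx_3 = dg_{22}/dx_3 = 96
dg_{32}/dx_2 = 0 (off-diagonal)
Numerator = 0 + 96 - 0 = 96
Gamma^2_{32} = 96 / (2 * 128) = 3/8

3/8


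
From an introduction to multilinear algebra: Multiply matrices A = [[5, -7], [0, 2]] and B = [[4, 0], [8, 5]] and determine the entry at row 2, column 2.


(AB)_{ij} = sum_k A_{ik} B_{kj}.
For i=2, j=2:
A_{21} * B_{12} = 0 * 0 = 0
A_{22} * B_{22} = 2 * 5 = 10
Sum = 0 + 10 = 10

10


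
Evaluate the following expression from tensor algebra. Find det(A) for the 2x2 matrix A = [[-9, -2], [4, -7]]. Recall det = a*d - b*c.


For a 2x2 matrix [[a, b], [c, d]], det = a*d - b*c.
a = -9, b = -2, c = 4, d = -7
a*d = -9 * -7 = 63
b*c = -2 * 4 = -8
det = 63 - -8 = 71

71


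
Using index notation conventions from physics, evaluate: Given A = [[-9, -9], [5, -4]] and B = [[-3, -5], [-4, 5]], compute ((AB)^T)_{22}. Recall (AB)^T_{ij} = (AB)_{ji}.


(AB)^T_{ij} = (AB)_{ji} = sum_k A_{jk} B_{ki}.
For i=2, j=2 we need (AB)_{22}:
A_{21} * B_{12} = 5 * -5 = -25
A_{22} * B_{22} = -4 * 5 = -20
Sum = -25 + -20 = -45

-45


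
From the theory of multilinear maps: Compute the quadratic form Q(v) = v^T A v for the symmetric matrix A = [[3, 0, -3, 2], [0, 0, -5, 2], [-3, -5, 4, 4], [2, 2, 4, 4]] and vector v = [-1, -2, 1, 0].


First compute Av:
(Av)_1 = 3*-1 + 0*-2 + -3*1 + 2*0 = -6
(Av)_2 = 0*-1 + 0*-2 + -5*1 + 2*0 = -5
(Av)_3 = -3*-1 + -5*-2 + 4*1 + 4*0 = 17
(Av)_4 = 2*-1 + 2*-2 + 4*1 + 4*0 = -2
Av = [-6, -5, 17, -2]
Then v^T (Av) = -1*-6 + -2*-5 + 1*17 + 0*-2
= 6 + 10 + 17 + 0 = 33

33


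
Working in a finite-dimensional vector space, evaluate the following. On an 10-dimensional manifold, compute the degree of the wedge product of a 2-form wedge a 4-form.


The degree of a wedge product is the sum of the degrees of the individual forms.
Degrees: 2, 4
Total degree = 2 + 4 = 6

6


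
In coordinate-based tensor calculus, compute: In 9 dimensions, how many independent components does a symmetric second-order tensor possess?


A symmetric rank-2 tensor in d dimensions has d(d+1)/2 independent components.
d = 9
d(d+1)/2 = 9 * 10 / 2 = 90 / 2 = 45

45


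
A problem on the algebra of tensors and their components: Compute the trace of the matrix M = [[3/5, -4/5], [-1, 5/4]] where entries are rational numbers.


The trace is the sum of diagonal entries.
Diagonal: M[1,1] = 3/5, M[2,2] = 5/4
Tr(M) = 3/5 + 5/4
Computing step by step:
After adding M[1,1]: 3/5
After adding M[2,2]: 37/20
Tr(M) = 37/20

37/20


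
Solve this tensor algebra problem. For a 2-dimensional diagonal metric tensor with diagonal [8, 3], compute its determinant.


For a diagonal metric, the determinant is the product of diagonal entries.
Diagonal entries: 8, 3
det(g) = 8 * 3 = 24

24


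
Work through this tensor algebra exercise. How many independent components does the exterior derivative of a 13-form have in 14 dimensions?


The exterior derivative of a p-form is a (p+1)-form.
Its number of independent components is C(n, p+1).
n = 14, p+1 = 14
C(14, 14) = 1

1


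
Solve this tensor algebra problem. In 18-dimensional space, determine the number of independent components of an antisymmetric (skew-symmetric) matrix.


An antisymmetric rank-2 tensor satisfies A_{ij} = -A_{ji}, so diagonal entries are zero.
The independent components are the upper-triangular entries: C(n, 2) = n(n-1)/2.
n = 18
C(18, 2) = 18 * 17 / 2 = 306 / 2 = 153

153


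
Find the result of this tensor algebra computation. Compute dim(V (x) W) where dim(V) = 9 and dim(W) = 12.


The dimension of a tensor product is the product of dimensions.
dim(V) = 9, dim(W) = 12
dim(V (x) W) = 9 * 12 = 108

108


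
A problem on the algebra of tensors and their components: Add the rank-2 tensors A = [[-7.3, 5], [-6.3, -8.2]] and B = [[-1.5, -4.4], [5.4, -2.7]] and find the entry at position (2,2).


Tensor addition is component-wise: (A + B)_{ij} = A_{ij} + B_{ij}.
A_{22} = -8.2
B_{22} = -2.7
(A + B)_{22} = -8.2 + -2.7 = -10.9

-10.9


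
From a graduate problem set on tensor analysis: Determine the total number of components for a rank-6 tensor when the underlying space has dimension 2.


The number of components of a rank-r tensor in d dimensions is d^r.
Here d = 2 and r = 6.
2^6 = 64

64


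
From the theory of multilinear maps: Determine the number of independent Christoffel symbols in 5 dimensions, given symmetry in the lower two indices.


Christoffel symbols Gamma^k_{ij} are symmetric in i,j, so there are d * d(d+1)/2 independent symbols.
d = 5
d(d+1)/2 = 5 * 6 / 2 = 15
Total = 5 * 15 = 75

75


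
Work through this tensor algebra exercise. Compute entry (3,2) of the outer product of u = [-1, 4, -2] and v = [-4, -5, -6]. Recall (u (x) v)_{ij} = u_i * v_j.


The outer product entry T_{ij} = u_i * v_j.
We need i=3, j=2.
u_3 = -2, v_2 = -5
T_{3,2} = -2 * -5 = 10

10


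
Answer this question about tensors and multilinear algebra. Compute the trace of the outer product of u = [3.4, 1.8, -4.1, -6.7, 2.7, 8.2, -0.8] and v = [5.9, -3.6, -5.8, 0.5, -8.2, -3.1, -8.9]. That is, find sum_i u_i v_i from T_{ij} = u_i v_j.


The outer product gives T_{ij} = u_i v_j.
The trace (contraction) is Tr(T) = sum_i T_{ii} = sum_i u_i v_i.
Diagonal entries:
T_{11} = u_1 * v_1 = 3.4 * 5.9 = 20.06
T_{22} = u_2 * v_2 = 1.8 * -3.6 = -6.48
T_{33} = u_3 * v_3 = -4.1 * -5.8 = 23.78
T_{44} = u_4 * v_4 = -6.7 * 0.5 = -3.35
T_{55} = u_5 * v_5 = 2.7 * -8.2 = -22.14
T_{66} = u_6 * v_6 = 8.2 * -3.1 = -25.42
T_{77} = u_7 * v_7 = -0.8 * -8.9 = 7.12
Tr(T) = 20.06 + -6.48 + 23.78 + -3.35 + -22.14 + -25.42 + 7.12 = -6.43

-6.43


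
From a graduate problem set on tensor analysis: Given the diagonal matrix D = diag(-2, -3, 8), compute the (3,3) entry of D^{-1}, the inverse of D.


For a diagonal matrix, the inverse has entries (D^{-1})_{ii} = 1/d_{ii}.
The diagonal entries are: d_{11} = -2, d_{22} = -3, d_{33} = 8
We need (D^{-1})_{33} = 1/d_{33} = 1/8 = 1/8

1/8


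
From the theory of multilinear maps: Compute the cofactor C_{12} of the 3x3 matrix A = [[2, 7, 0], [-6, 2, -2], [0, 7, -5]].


To find cofactor C_{12}, delete row 1 and column 2.
The resulting 2x2 submatrix is: [[-6, -2], [0, -5]]
Minor M_{12} = -6*-5 - -2*0
  = 30 - 0 = 30
Sign = (-1)^(1+2) = (-1)^3 = -1
Cofactor C_{12} = -1 * 30 = -30

-30


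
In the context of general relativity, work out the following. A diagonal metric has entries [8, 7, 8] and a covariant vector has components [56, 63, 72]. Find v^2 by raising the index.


To raise an index with a diagonal metric: v^i = v_i / g_{ii}.
For index 2: v_2 = 63, g_{22} = 7
v^2 = 63 / 7 = 9

9


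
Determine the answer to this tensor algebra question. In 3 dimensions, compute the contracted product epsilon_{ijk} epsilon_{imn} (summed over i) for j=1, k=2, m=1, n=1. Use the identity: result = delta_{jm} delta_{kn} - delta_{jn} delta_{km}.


Using the identity: epsilon_{ijk} epsilon_{imn} = delta_{jm} delta_{kn} - delta_{jn} delta_{km}.
delta_{11} = 1
delta_{21} = 0
delta_{11} = 1
delta_{21} = 0
Result = 1 * 0 - 1 * 0 = 0 - 0 = 0

0


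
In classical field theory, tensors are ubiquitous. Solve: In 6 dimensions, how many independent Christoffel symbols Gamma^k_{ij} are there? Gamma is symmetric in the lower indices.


Christoffel symbols Gamma^k_{ij} are symmetric in i,j, so there are d * d(d+1)/2 independent symbols.
d = 6
d(d+1)/2 = 6 * 7 / 2 = 21
Total = 6 * 21 = 126

126


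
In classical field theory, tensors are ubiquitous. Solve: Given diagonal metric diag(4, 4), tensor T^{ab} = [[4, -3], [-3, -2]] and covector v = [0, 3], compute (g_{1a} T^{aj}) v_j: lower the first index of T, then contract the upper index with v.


Step 1: lower the first index. For a diagonal metric, g_{ia} T^{aj} = g_{ii} T^{ij} (no sum on i).
g_{11} = 4
S_1{}^1 = 4 * T^{11} = 4 * 4 = 16
S_1{}^2 = 4 * T^{12} = 4 * -3 = -12
Step 2: contract S_1{}^j with v_j.
S_1{}^1 * v_1 = 16 * 0 = 0
S_1{}^2 * v_2 = -12 * 3 = -36
Result = 0 + -36 = -36

-36


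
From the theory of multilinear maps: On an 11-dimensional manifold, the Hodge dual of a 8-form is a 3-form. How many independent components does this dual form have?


The Hodge dual of a p-form on an n-dimensional manifold is an (n-p)-form.
n = 11, p = 8, so dual degree = 11 - 8 = 3
The number of components is C(n, n-p) = C(11, 3) = 165

165


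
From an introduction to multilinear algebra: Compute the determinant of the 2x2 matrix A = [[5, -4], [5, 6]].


For a 2x2 matrix [[a, b], [c, d]], det = a*d - b*c.
a = 5, b = -4, c = 5, d = 6
a*d = 5 * 6 = 30
b*c = -4 * 5 = -20
det = 30 - -20 = 50

50


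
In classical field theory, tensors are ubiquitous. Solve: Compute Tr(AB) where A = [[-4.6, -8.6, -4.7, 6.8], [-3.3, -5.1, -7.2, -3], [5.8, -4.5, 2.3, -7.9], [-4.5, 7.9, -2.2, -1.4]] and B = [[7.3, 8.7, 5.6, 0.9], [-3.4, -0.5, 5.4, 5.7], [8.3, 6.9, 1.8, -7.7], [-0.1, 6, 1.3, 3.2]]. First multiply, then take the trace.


Tr(AB) = sum_i (AB)_{ii} where (AB)_{ii} = sum_k A_{ik} B_{ki}.
(AB)_{11} = -4.6*7.3 + -8.6*-3.4 + -4.7*8.3 + 6.8*-0.1 = -44.03
(AB)_{22} = -3.3*8.7 + -5.1*-0.5 + -7.2*6.9 + -3*6 = -93.84
(AB)_{33} = 5.8*5.6 + -4.5*5.4 + 2.3*1.8 + -7.9*1.3 = 2.05
(AB)_{44} = -4.5*0.9 + 7.9*5.7 + -2.2*-7.7 + -1.4*3.2 = 53.44
Tr(AB) = -44.03 + -93.84 + 2.05 + 53.44 = -82.38

-82.38


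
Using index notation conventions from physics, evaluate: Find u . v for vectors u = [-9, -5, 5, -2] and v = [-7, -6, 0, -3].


The inner product u . v = sum of u_i * v_i.
Term-by-term: -9 * -7, -5 * -6, 5 * 0, -2 * -3
Products: 63, 30, 0, 6
Sum = 63 + 30 + 0 + 6 = 99

99


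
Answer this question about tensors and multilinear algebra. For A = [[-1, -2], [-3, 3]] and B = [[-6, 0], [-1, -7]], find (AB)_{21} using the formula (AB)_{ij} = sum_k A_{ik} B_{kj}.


(AB)_{ij} = sum_k A_{ik} B_{kj}.
For i=2, j=1:
A_{21} * B_{11} = -3 * -6 = 18
A_{22} * B_{21} = 3 * -1 = -3
Sum = 18 + -3 = 15

15


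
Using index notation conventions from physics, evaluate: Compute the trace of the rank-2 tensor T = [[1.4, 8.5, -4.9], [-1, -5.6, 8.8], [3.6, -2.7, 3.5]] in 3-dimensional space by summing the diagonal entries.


The contraction (trace) of a rank-2 tensor is the sum of its diagonal elements.
Diagonal entries: A[1,1] = 1.4, A[2,2] = -5.6, A[3,3] = 3.5
Tr(A) = 1.4 + -5.6 + 3.5 = -0.7

-0.7


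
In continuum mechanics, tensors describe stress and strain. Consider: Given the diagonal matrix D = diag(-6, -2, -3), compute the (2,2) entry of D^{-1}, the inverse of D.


For a diagonal matrix, the inverse has entries (D^{-1})_{ii} = 1/d_{ii}.
The diagonal entries are: d_{11} = -6, d_{22} = -2, d_{33} = -3
We need (D^{-1})_{22} = 1/d_{22} = 1/-2 = -1/2

-1/2


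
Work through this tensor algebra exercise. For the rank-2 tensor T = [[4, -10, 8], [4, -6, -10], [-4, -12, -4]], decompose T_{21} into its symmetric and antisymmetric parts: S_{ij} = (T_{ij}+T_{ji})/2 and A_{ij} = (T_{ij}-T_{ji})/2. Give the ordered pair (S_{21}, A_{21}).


T_{21} = 4
T_{12} = -10
S_{21} = (4 + -10)/2 = -6/2 = -3
A_{21} = (4 - -10)/2 = 14/2 = 7
Check: S + A = -3 + 7 = 4 = T_{21}.

(-3, 7)


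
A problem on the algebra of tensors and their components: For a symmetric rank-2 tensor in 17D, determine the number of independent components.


A symmetric rank-2 tensor in d dimensions has d(d+1)/2 independent components.
d = 17
d(d+1)/2 = 17 * 18 / 2 = 306 / 2 = 153

153


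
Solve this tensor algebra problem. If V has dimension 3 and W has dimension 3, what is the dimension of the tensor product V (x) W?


The dimension of a tensor product is the product of dimensions.
dim(V) = 3, dim(W) = 3
dim(V (x) W) = 3 * 3 = 9

9


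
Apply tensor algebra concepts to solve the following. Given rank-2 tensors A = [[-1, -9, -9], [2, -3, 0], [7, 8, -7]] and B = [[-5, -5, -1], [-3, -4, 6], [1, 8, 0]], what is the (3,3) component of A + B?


Tensor addition is component-wise: (A + B)_{ij} = A_{ij} + B_{ij}.
A_{33} = -7
B_{33} = 0
(A + B)_{33} = -7 + 0 = -7

-7


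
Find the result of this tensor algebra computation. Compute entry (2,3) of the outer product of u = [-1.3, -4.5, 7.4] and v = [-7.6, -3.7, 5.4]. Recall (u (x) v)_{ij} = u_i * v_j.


The outer product entry T_{ij} = u_i * v_j.
We need i=2, j=3.
u_2 = -4.5, v_3 = 5.4
T_{2,3} = -4.5 * 5.4 = -24.3

-24.3


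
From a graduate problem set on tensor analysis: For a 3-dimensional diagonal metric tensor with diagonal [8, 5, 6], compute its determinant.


For a diagonal metric, the determinant is the product of diagonal entries.
Diagonal entries: 8, 5, 6
det(g) = 8 * 5 * 6 = 240

240


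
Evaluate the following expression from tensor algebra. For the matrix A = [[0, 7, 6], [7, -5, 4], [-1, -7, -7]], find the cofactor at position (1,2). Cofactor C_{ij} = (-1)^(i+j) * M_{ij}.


To find cofactor C_{12}, delete row 1 and column 2.
The resulting 2x2 submatrix is: [[7, 4], [-1, -7]]
Minor M_{12} = 7*-7 - 4*-1
  = -49 - -4 = -45
Sign = (-1)^(1+2) = (-1)^3 = -1
Cofactor C_{12} = -1 * -45 = 45

45


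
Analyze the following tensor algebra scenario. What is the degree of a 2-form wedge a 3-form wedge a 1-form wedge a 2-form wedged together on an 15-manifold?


The degree of a wedge product is the sum of the degrees of the individual forms.
Degrees: 2, 3, 1, 2
Total degree = 2 + 3 + 1 + 2 = 8

8


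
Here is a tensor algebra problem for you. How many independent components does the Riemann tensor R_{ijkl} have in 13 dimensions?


The Riemann tensor in d dimensions has d^2(d^2 - 1)/12 independent components.
d = 13, so d^2 = 169
d^2 - 1 = 168
d^2(d^2 - 1) = 169 * 168 = 28392
Divide by 12: 28392 / 12 = 2366

2366


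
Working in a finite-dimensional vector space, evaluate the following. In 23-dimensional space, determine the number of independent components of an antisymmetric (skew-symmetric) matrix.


An antisymmetric rank-2 tensor satisfies A_{ij} = -A_{ji}, so diagonal entries are zero.
The independent components are the upper-triangular entries: C(n, 2) = n(n-1)/2.
n = 23
C(23, 2) = 23 * 22 / 2 = 506 / 2 = 253

253


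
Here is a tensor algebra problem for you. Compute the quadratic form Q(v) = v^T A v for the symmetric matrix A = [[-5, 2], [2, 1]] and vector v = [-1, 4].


First compute Av:
(Av)_1 = -5*-1 + 2*4 = 13
(Av)_2 = 2*-1 + 1*4 = 2
Av = [13, 2]
Then v^T (Av) = -1*13 + 4*2
= -13 + 8 = -5

-5


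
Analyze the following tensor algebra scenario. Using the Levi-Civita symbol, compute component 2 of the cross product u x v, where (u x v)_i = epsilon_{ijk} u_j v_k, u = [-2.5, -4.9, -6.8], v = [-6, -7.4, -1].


(u x v)_2 = sum_{j,k} epsilon_{2jk} u_j v_k. Only permutations of (1,2,3) contribute; the two non-zero terms are:
eps_{213} u_1 v_3 = -1 * -2.5 * -1 = -2.5
eps_{231} u_3 v_1 = 1 * -6.8 * -6 = 40.8
(u x v)_2 = 38.3

38.3


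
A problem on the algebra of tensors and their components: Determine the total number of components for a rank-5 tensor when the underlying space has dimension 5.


The number of components of a rank-r tensor in d dimensions is d^r.
Here d = 5 and r = 5.
5^5 = 3125

3125


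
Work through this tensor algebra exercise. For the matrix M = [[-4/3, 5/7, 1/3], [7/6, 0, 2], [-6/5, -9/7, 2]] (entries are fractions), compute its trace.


The trace is the sum of diagonal entries.
Diagonal: M[1,1] = -4/3, M[2,2] = 0, M[3,3] = 2
Tr(M) = -4/3 + 0 + 2
Computing step by step:
After adding M[1,1]: -4/3
After adding M[2,2]: -4/3
After adding M[3,3]: 2/3
Tr(M) = 2/3

2/3


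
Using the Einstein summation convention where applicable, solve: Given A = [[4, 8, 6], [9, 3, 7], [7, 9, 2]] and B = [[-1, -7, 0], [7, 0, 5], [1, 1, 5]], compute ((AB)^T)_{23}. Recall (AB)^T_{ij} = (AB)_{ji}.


(AB)^T_{ij} = (AB)_{ji} = sum_k A_{jk} B_{ki}.
For i=2, j=3 we need (AB)_{32}:
A_{31} * B_{12} = 7 * -7 = -49
A_{32} * B_{22} = 9 * 0 = 0
A_{33} * B_{32} = 2 * 1 = 2
Sum = -49 + 0 + 2 = -47

-47


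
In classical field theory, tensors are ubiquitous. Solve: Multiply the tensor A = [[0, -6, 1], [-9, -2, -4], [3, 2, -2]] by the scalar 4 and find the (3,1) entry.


Scalar multiplication: (cA)_{ij} = c * A_{ij}.
c = 4
A_{31} = 3
(cA)_{31} = 4 * 3 = 12

12


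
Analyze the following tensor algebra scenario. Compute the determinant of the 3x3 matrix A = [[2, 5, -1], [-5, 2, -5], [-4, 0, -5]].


Expanding along the first row, det(A) = a11*M_11 - a12*M_12 + a13*M_13, where M_1j is the (1,j) minor.
Minor M_11 = 2*-5 - -5*0 = -10
Minor M_12 = -5*-5 - -5*-4 = 5
Minor M_13 = -5*0 - 2*-4 = 8
det = 2*(-10) - 5*(5) + -1*(8)
    = -20 - 25 + -8
    = -53

-53


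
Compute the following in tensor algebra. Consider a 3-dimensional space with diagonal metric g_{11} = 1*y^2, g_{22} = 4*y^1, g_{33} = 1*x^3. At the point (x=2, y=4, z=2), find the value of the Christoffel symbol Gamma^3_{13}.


For a diagonal metric, Gamma^k_{ij} = (1/2) g^{kk} (dg_{ik}/dx_j + dg_{jk}/dx_i - dg_{ij}/dx_k).
The metric is diagonal, so g_{ab} = 0 for a != b.
At the given point: g_{11} = 16, g_{22} = 16, g_{33} = 8
g^{33} = 1/8
dg_{13}/dx_3 = 0 (off-diagonal)
dg_{33}/dx_1 = dg_{33}/dx_1 = 12
dg_{13}/dx_3 = 0 (off-diagonal)
Numerator = 0 + 12 - 0 = 12
Gamma^3_{13} = 12 / (2 * 8) = 3/4

3/4


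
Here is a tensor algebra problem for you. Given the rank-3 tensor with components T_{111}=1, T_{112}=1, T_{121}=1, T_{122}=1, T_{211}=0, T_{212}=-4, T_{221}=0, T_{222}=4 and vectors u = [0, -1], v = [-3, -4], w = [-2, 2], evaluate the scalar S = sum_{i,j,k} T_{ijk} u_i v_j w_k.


S = sum over i,j,k of T_{ijk} u_i v_j w_k. Expanding all 8 terms:
T_{111}*u_1*v_1*w_1 = 1*0*-3*-2 = 0  (running total: 0)
T_{112}*u_1*v_1*w_2 = 1*0*-3*2 = 0  (running total: 0)
T_{121}*u_1*v_2*w_1 = 1*0*-4*-2 = 0  (running total: 0)
T_{122}*u_1*v_2*w_2 = 1*0*-4*2 = 0  (running total: 0)
T_{211}*u_2*v_1*w_1 = 0*-1*-3*-2 = 0  (running total: 0)
T_{212}*u_2*v_1*w_2 = -4*-1*-3*2 = -24  (running total: -24)
T_{221}*u_2*v_2*w_1 = 0*-1*-4*-2 = 0  (running total: -24)
T_{222}*u_2*v_2*w_2 = 4*-1*-4*2 = 32  (running total: 8)
S = 8

8


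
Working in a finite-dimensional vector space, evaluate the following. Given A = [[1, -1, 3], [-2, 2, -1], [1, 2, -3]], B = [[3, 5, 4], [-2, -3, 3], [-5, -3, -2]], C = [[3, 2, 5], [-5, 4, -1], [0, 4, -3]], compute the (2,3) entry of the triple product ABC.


(ABC)_{23} = sum_m (AB)_{2m} C_{m3}. First compute row 2 of AB.
(AB)_{21} = -2*3 + 2*-2 + -1*-5 = -5
(AB)_{22} = -2*5 + 2*-3 + -1*-3 = -13
(AB)_{23} = -2*4 + 2*3 + -1*-2 = 0
Now contract with column 3 of C:
(AB)_{21} * C_{13} = -5 * 5 = -25
(AB)_{22} * C_{23} = -13 * -1 = 13
(AB)_{23} * C_{33} = 0 * -3 = 0
(ABC)_{23} = -25 + 13 + 0 = -12

-12


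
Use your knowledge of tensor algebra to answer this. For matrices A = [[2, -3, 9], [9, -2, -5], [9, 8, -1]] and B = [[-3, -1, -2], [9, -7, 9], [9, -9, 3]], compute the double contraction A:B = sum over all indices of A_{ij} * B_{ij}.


A:B = sum over all i,j of A_{ij} * B_{ij}.
Row 1: 2*-3=-6, -3*-1=3, 9*-2=-18 => row sum = -21
Row 2: 9*9=81, -2*-7=14, -5*9=-45 => row sum = 50
Row 3: 9*9=81, 8*-9=-72, -1*3=-3 => row sum = 6
Total = -21 + 50 + 6 = 35

35


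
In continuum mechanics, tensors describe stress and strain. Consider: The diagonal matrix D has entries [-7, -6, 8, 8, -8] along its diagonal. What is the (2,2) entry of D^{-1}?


For a diagonal matrix, the inverse has entries (D^{-1})_{ii} = 1/d_{ii}.
The diagonal entries are: d_{11} = -7, d_{22} = -6, d_{33} = 8, d_{44} = 8, d_{55} = -8
We need (D^{-1})_{22} = 1/d_{22} = 1/-6 = -1/6

-1/6


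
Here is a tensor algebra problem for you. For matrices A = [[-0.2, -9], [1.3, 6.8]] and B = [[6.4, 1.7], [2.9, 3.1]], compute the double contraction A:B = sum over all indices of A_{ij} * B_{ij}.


A:B = sum over all i,j of A_{ij} * B_{ij}.
Row 1: -0.2*6.4=-1.28, -9*1.7=-15.3 => row sum = -16.58
Row 2: 1.3*2.9=3.77, 6.8*3.1=21.08 => row sum = 24.85
Total = -16.58 + 24.85 = 8.27

8.27


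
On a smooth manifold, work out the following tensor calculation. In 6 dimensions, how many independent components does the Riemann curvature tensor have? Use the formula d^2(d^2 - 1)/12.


The Riemann tensor in d dimensions has d^2(d^2 - 1)/12 independent components.
d = 6, so d^2 = 36
d^2 - 1 = 35
d^2(d^2 - 1) = 36 * 35 = 1260
Divide by 12: 1260 / 12 = 105

105


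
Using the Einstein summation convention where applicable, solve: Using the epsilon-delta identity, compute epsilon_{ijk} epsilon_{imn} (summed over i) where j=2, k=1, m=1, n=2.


Using the identity: epsilon_{ijk} epsilon_{imn} = delta_{jm} delta_{kn} - delta_{jn} delta_{km}.
delta_{21} = 0
delta_{12} = 0
delta_{22} = 1
delta_{11} = 1
Result = 0 * 0 - 1 * 1 = 0 - 1 = -1

-1


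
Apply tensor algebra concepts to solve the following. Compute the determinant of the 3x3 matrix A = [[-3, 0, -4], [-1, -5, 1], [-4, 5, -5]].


Expanding along the first row, det(A) = a11*M_11 - a12*M_12 + a13*M_13, where M_1j is the (1,j) minor.
Minor M_11 = -5*-5 - 1*5 = 20
Minor M_12 = -1*-5 - 1*-4 = 9
Minor M_13 = -1*5 - -5*-4 = -25
det = -3*(20) - 0*(9) + -4*(-25)
    = -60 - 0 + 100
    = 40

40
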